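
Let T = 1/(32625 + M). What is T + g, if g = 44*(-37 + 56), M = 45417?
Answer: 65243113/78042 ≈ 836.00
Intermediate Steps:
g = 836 (g = 44*19 = 836)
T = 1/78042 (T = 1/(32625 + 45417) = 1/78042 ≈ 1.2814e-5)
T + g = 1/78042 + 836 = 65243113/78042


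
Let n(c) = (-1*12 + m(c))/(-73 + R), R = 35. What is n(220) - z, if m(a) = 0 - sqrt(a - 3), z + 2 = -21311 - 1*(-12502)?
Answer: 167415/19 + sqrt(217)/38 ≈ 8811.7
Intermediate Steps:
z = -8811 (z = -2 + (-21311 - 1*(-12502)) = -2 + (-21311 + 12502) = -2 - 8809 = -8811)
m(a) = -sqrt(-3 + a) (m(a) = 0 - sqrt(-3 + a) = -sqrt(-3 + a))
n(c) = 6/19 + sqrt(-3 + c)/38 (n(c) = (-1*12 - sqrt(-3 + c))/(-73 + 35) = (-12 - sqrt(-3 + c))/(-38) = (-12 - sqrt(-3 + c))*(-1/38) = 6/19 + sqrt(-3 + c)/38)
n(220) - z = (6/19 + sqrt(-3 + 220)/38) - 1*(-8811) = (6/19 + sqrt(217)/38) + 8811 = 167415/19 + sqrt(217)/38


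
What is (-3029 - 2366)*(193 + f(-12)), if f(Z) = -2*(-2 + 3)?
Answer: -1030445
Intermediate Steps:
f(Z) = -2 (f(Z) = -2*1 = -2)
(-3029 - 2366)*(193 + f(-12)) = (-3029 - 2366)*(193 - 2) = -5395*191 = -1030445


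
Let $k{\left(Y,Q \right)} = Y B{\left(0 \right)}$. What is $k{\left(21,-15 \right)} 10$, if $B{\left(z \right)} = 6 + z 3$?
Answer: $1260$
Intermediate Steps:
$B{\left(z \right)} = 6 + 3 z$
$k{\left(Y,Q \right)} = 6 Y$ ($k{\left(Y,Q \right)} = Y \left(6 + 3 \cdot 0\right) = Y \left(6 + 0\right) = Y 6 = 6 Y$)
$k{\left(21,-15 \right)} 10 = 6 \cdot 21 \cdot 10 = 126 \cdot 10 = 1260$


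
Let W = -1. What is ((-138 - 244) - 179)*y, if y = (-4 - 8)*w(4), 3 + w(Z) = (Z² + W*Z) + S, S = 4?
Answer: 87516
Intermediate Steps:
w(Z) = 1 + Z² - Z (w(Z) = -3 + ((Z² - Z) + 4) = -3 + (4 + Z² - Z) = 1 + Z² - Z)
y = -156 (y = (-4 - 8)*(1 + 4² - 1*4) = -12*(1 + 16 - 4) = -12*13 = -156)
((-138 - 244) - 179)*y = ((-138 - 244) - 179)*(-156) = (-382 - 179)*(-156) = -561*(-156) = 87516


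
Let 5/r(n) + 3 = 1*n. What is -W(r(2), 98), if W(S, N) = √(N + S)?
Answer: -√93 ≈ -9.6436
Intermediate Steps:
r(n) = 5/(-3 + n) (r(n) = 5/(-3 + 1*n) = 5/(-3 + n))
-W(r(2), 98) = -√(98 + 5/(-3 + 2)) = -√(98 + 5/(-1)) = -√(98 + 5*(-1)) = -√(98 - 5) = -√93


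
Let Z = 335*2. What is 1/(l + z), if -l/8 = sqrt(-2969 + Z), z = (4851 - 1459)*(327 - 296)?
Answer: 1643/172767035 + 11*I*sqrt(19)/1382136280 ≈ 9.5099e-6 + 3.4691e-8*I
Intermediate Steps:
Z = 670
z = 105152 (z = 3392*31 = 105152)
l = -88*I*sqrt(19) (l = -8*sqrt(-2969 + 670) = -88*I*sqrt(19) ≈ -383.58*I)
1/(l + z) = 1/(-88*I*sqrt(19) + 105152) = 1/(105152 - 88*I*sqrt(19))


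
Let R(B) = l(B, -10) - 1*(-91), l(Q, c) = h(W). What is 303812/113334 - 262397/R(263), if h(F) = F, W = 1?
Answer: -14855275447/5213364 ≈ -2849.5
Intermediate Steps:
l(Q, c) = 1
R(B) = 92 (R(B) = 1 - 1*(-91) = 1 + 91 = 92)
303812/113334 - 262397/R(263) = 303812/113334 - 262397/92 = 303812*(1/113334) - 262397*1/92 = 151906/56667 - 262397/92 = -14855275447/5213364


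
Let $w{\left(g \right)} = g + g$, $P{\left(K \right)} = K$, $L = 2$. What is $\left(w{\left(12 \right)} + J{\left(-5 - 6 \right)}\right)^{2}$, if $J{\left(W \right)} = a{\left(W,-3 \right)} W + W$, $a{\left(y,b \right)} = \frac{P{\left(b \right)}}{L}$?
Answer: $\frac{3481}{4} \approx 870.25$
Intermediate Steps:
$w{\left(g \right)} = 2 g$
$a{\left(y,b \right)} = \frac{b}{2}$
$J{\left(W \right)} = - \frac{W}{2}$ ($J{\left(W \right)} = \frac{1}{2} \left(-3\right) W + W = - \frac{3 W}{2} + W = - \frac{W}{2}$)
$\left(w{\left(12 \right)} + J{\left(-5 - 6 \right)}\right)^{2} = \left(2 \cdot 12 - \frac{-5 - 6}{2}\right)^{2} = \left(24 - - \frac{11}{2}\right)^{2} = \left(24 + \frac{11}{2}\right)^{2} = \left(\frac{59}{2}\right)^{2} = \frac{3481}{4}$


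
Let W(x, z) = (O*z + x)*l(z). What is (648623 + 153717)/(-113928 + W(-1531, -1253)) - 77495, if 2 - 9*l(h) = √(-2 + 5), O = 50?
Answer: -102200862888316775/1318698391513 - 463454851860*√3/1318698391513 ≈ -77502.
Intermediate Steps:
l(h) = 2/9 - √3/9 (l(h) = 2/9 - √(-2 + 5)/9 = 2/9 - √3/9)
W(x, z) = (2/9 - √3/9)*(x + 50*z) (W(x, z) = (50*z + x)*(2/9 - √3/9) = (x + 50*z)*(2/9 - √3/9) = (2/9 - √3/9)*(x + 50*z))
(648623 + 153717)/(-113928 + W(-1531, -1253)) - 77495 = (648623 + 153717)/(-113928 + (2 - √3)*(-1531 + 50*(-1253))/9) - 77495 = 802340/(-113928 + (2 - √3)*(-1531 - 62650)/9) - 77495 = 802340/(-113928 + (⅑)*(2 - √3)*(-64181)) - 77495 = 802340/(-113928 + (-128362/9 + 64181*√3/9)) - 77495 = 802340/(-1153714/9 + 64181*√3/9) - 77495 = -77495 + 802340/(-1153714/9 + 64181*√3/9)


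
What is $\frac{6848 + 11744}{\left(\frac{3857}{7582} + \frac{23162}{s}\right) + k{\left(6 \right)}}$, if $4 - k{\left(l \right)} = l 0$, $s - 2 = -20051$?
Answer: $\frac{2826198142656}{509760781} \approx 5544.2$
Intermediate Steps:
$s = -20049$ ($s = 2 - 20051 = -20049$)
$k{\left(l \right)} = 4$ ($k{\left(l \right)} = 4 - l 0 = 4 - 0 = 4 + 0 = 4$)
$\frac{6848 + 11744}{\left(\frac{3857}{7582} + \frac{23162}{s}\right) + k{\left(6 \right)}} = \frac{6848 + 11744}{\left(\frac{3857}{7582} + \frac{23162}{-20049}\right) + 4} = \frac{18592}{\left(3857 \cdot \frac{1}{7582} + 23162 \left(- \frac{1}{20049}\right)\right) + 4} = \frac{18592}{\left(\frac{3857}{7582} - \frac{23162}{20049}\right) + 4} = \frac{18592}{- \frac{98285291}{152011518} + 4} = \frac{18592}{\frac{509760781}{152011518}} = 18592 \cdot \frac{152011518}{509760781} = \frac{2826198142656}{509760781}$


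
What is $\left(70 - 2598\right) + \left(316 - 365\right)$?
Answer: $-2577$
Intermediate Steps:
$\left(70 - 2598\right) + \left(316 - 365\right) = -2528 - 49 = -2577$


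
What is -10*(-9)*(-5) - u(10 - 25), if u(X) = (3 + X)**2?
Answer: -594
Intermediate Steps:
-10*(-9)*(-5) - u(10 - 25) = -10*(-9)*(-5) - (3 + (10 - 25))**2 = 90*(-5) - (3 - 15)**2 = -450 - 1*(-12)**2 = -450 - 1*144 = -450 - 144 = -594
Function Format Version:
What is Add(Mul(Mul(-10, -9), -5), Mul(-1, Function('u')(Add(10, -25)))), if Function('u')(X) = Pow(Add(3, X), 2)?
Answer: -594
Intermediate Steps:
Add(Mul(Mul(-10, -9), -5), Mul(-1, Function('u')(Add(10, -25)))) = Add(Mul(Mul(-10, -9), -5), Mul(-1, Pow(Add(3, Add(10, -25)), 2))) = Add(Mul(90, -5), Mul(-1, Pow(Add(3, -15), 2))) = Add(-450, Mul(-1, Pow(-12, 2))) = Add(-450, Mul(-1, 144)) = Add(-450, -144) = -594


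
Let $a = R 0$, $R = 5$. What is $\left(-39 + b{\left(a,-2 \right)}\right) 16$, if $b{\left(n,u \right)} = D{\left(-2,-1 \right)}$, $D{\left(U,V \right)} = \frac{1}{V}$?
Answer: $-640$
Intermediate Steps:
$a = 0$ ($a = 5 \cdot 0 = 0$)
$b{\left(n,u \right)} = -1$ ($b{\left(n,u \right)} = \frac{1}{-1} = -1$)
$\left(-39 + b{\left(a,-2 \right)}\right) 16 = \left(-39 - 1\right) 16 = \left(-40\right) 16 = -640$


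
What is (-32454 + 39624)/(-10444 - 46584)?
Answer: -3585/28514 ≈ -0.12573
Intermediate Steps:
(-32454 + 39624)/(-10444 - 46584) = 7170/(-57028) = 7170*(-1/57028) = -3585/28514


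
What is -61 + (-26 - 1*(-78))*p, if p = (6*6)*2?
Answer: 3683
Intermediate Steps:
p = 72 (p = 36*2 = 72)
-61 + (-26 - 1*(-78))*p = -61 + (-26 - 1*(-78))*72 = -61 + (-26 + 78)*72 = -61 + 52*72 = -61 + 3744 = 3683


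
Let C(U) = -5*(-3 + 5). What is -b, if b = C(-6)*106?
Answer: 1060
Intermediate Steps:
C(U) = -10 (C(U) = -5*2 = -10)
b = -1060 (b = -10*106 = -1060)
-b = -1*(-1060) = 1060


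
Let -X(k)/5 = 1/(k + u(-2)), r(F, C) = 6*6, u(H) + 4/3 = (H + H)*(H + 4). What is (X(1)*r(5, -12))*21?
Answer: 2268/5 ≈ 453.60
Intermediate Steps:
u(H) = -4/3 + 2*H*(4 + H) (u(H) = -4/3 + (H + H)*(H + 4) = -4/3 + (2*H)*(4 + H) = -4/3 + 2*H*(4 + H))
r(F, C) = 36
X(k) = -5/(-28/3 + k) (X(k) = -5/(k + (-4/3 + 2*(-2)² + 8*(-2))) = -5/(k + (-4/3 + 2*4 - 16)) = -5/(k + (-4/3 + 8 - 16)) = -5/(k - 28/3) = -5/(-28/3 + k))
(X(1)*r(5, -12))*21 = (-15/(-28 + 3*1)*36)*21 = (-15/(-28 + 3)*36)*21 = (-15/(-25)*36)*21 = (-15*(-1/25)*36)*21 = ((⅗)*36)*21 = (108/5)*21 = 2268/5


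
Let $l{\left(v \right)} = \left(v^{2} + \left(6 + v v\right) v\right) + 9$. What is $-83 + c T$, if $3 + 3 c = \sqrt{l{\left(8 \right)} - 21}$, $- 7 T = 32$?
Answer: $- \frac{549}{7} - \frac{64 \sqrt{17}}{7} \approx -116.13$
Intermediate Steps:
$T = - \frac{32}{7}$ ($T = \left(- \frac{1}{7}\right) 32 = - \frac{32}{7} \approx -4.5714$)
$l{\left(v \right)} = 9 + v^{2} + v \left(6 + v^{2}\right)$ ($l{\left(v \right)} = \left(v^{2} + \left(6 + v^{2}\right) v\right) + 9 = \left(v^{2} + v \left(6 + v^{2}\right)\right) + 9 = 9 + v^{2} + v \left(6 + v^{2}\right)$)
$c = -1 + 2 \sqrt{17}$ ($c = -1 + \frac{\sqrt{\left(9 + 8^{2} + 8^{3} + 6 \cdot 8\right) - 21}}{3} = -1 + \frac{\sqrt{\left(9 + 64 + 512 + 48\right) - 21}}{3} = -1 + \frac{\sqrt{633 - 21}}{3} = -1 + \frac{\sqrt{612}}{3} = -1 + \frac{6 \sqrt{17}}{3} = -1 + 2 \sqrt{17} \approx 7.2462$)
$-83 + c T = -83 + \left(-1 + 2 \sqrt{17}\right) \left(- \frac{32}{7}\right) = -83 + \left(\frac{32}{7} - \frac{64 \sqrt{17}}{7}\right) = - \frac{549}{7} - \frac{64 \sqrt{17}}{7}$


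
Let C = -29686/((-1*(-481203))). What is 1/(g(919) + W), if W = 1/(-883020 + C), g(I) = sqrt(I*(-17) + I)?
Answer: -204468882337083438/2654809039400205722611274473 - 722200500380904649362064*I*sqrt(919)/2654809039400205722611274473 ≈ -7.7018e-11 - 0.0082467*I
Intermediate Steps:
g(I) = 4*sqrt(-I) (g(I) = sqrt(-17*I + I) = sqrt(-16*I) = 4*sqrt(-I))
C = -29686/481203 ≈ -0.061691
W = -481203/424911902746 (W = 1/(-883020 - 29686/481203) = 1/(-424911902746/481203) = -481203/424911902746 ≈ -1.1325e-6)
1/(g(919) + W) = 1/(4*sqrt(-1*919) - 481203/424911902746) = 1/(4*sqrt(-919) - 481203/424911902746) = 1/(4*(I*sqrt(919)) - 481203/424911902746) = 1/(4*I*sqrt(919) - 481203/424911902746) = 1/(-481203/424911902746 + 4*I*sqrt(919))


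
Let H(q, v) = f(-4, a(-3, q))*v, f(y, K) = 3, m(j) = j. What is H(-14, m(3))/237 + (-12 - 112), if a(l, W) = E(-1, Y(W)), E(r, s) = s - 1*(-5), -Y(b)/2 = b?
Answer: -9793/79 ≈ -123.96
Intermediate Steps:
Y(b) = -2*b
E(r, s) = 5 + s (E(r, s) = s + 5 = 5 + s)
a(l, W) = 5 - 2*W
H(q, v) = 3*v
H(-14, m(3))/237 + (-12 - 112) = (3*3)/237 + (-12 - 112) = (1/237)*9 - 124 = 3/79 - 124 = -9793/79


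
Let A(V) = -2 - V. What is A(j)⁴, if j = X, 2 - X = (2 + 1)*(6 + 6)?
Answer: 1048576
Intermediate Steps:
X = -34 (X = 2 - (2 + 1)*(6 + 6) = 2 - 3*12 = 2 - 1*36 = 2 - 36 = -34)
j = -34
A(j)⁴ = (-2 - 1*(-34))⁴ = (-2 + 34)⁴ = 32⁴ = 1048576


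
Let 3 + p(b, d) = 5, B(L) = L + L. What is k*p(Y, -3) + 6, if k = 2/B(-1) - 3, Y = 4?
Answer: -2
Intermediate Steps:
B(L) = 2*L
p(b, d) = 2 (p(b, d) = -3 + 5 = 2)
k = -4 (k = 2/((2*(-1))) - 3 = 2/(-2) - 3 = 2*(-½) - 3 = -1 - 3 = -4)
k*p(Y, -3) + 6 = -4*2 + 6 = -8 + 6 = -2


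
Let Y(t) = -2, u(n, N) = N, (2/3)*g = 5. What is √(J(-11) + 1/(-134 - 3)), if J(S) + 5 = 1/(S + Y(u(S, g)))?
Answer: I*√16126955/1781 ≈ 2.2548*I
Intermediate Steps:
g = 15/2 (g = (3/2)*5 = 15/2 ≈ 7.5000)
J(S) = -5 + 1/(-2 + S) (J(S) = -5 + 1/(S - 2) = -5 + 1/(-2 + S))
√(J(-11) + 1/(-134 - 3)) = √((11 - 5*(-11))/(-2 - 11) + 1/(-134 - 3)) = √((11 + 55)/(-13) + 1/(-137)) = √(-1/13*66 - 1/137) = √(-66/13 - 1/137) = √(-9055/1781) = I*√16126955/1781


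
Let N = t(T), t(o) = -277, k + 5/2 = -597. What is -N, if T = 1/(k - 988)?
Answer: 277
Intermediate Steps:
k = -1199/2 (k = -5/2 - 597 = -1199/2 ≈ -599.50)
T = -2/3175 (T = 1/(-1199/2 - 988) = 1/(-3175/2) = -2/3175 ≈ -0.00062992)
N = -277
-N = -1*(-277) = 277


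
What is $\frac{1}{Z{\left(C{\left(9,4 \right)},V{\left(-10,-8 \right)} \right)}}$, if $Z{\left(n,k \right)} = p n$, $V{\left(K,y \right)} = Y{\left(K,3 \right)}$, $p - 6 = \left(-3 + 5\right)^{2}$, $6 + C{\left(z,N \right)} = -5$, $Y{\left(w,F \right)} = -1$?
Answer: $- \frac{1}{110} \approx -0.0090909$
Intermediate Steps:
$C{\left(z,N \right)} = -11$ ($C{\left(z,N \right)} = -6 - 5 = -11$)
$p = 10$ ($p = 6 + \left(-3 + 5\right)^{2} = 6 + 2^{2} = 6 + 4 = 10$)
$V{\left(K,y \right)} = -1$
$Z{\left(n,k \right)} = 10 n$
$\frac{1}{Z{\left(C{\left(9,4 \right)},V{\left(-10,-8 \right)} \right)}} = \frac{1}{10 \left(-11\right)} = \frac{1}{-110} = - \frac{1}{110}$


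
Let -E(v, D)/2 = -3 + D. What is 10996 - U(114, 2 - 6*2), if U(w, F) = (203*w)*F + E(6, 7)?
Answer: 242424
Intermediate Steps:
E(v, D) = 6 - 2*D (E(v, D) = -2*(-3 + D) = 6 - 2*D)
U(w, F) = -8 + 203*F*w (U(w, F) = (203*w)*F + (6 - 2*7) = 203*F*w + (6 - 14) = 203*F*w - 8 = -8 + 203*F*w)
10996 - U(114, 2 - 6*2) = 10996 - (-8 + 203*(2 - 6*2)*114) = 10996 - (-8 + 203*(2 - 12)*114) = 10996 - (-8 + 203*(-10)*114) = 10996 - (-8 - 231420) = 10996 - 1*(-231428) = 10996 + 231428 = 242424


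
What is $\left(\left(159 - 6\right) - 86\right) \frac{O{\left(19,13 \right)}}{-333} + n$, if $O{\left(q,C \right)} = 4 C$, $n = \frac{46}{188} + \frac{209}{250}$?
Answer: $- \frac{18354283}{1956375} \approx -9.3818$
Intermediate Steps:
$n = \frac{6349}{5875}$ ($n = 46 \cdot \frac{1}{188} + 209 \cdot \frac{1}{250} = \frac{23}{94} + \frac{209}{250} = \frac{6349}{5875} \approx 1.0807$)
$\left(\left(159 - 6\right) - 86\right) \frac{O{\left(19,13 \right)}}{-333} + n = \left(\left(159 - 6\right) - 86\right) \frac{4 \cdot 13}{-333} + \frac{6349}{5875} = \left(153 - 86\right) 52 \left(- \frac{1}{333}\right) + \frac{6349}{5875} = 67 \left(- \frac{52}{333}\right) + \frac{6349}{5875} = - \frac{3484}{333} + \frac{6349}{5875} = - \frac{18354283}{1956375}$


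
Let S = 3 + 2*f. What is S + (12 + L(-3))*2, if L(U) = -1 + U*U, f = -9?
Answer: 25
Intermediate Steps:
L(U) = -1 + U²
S = -15 (S = 3 + 2*(-9) = 3 - 18 = -15)
S + (12 + L(-3))*2 = -15 + (12 + (-1 + (-3)²))*2 = -15 + (12 + (-1 + 9))*2 = -15 + (12 + 8)*2 = -15 + 20*2 = -15 + 40 = 25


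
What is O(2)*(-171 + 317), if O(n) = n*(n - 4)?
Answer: -584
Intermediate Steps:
O(n) = n*(-4 + n)
O(2)*(-171 + 317) = (2*(-4 + 2))*(-171 + 317) = (2*(-2))*146 = -4*146 = -584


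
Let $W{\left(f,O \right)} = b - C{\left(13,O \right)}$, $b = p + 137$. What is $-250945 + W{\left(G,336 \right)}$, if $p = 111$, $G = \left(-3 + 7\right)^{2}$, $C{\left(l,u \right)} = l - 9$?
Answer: $-250701$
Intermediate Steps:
$C{\left(l,u \right)} = -9 + l$ ($C{\left(l,u \right)} = l - 9 = -9 + l$)
$G = 16$ ($G = 4^{2} = 16$)
$b = 248$ ($b = 111 + 137 = 248$)
$W{\left(f,O \right)} = 244$ ($W{\left(f,O \right)} = 248 - \left(-9 + 13\right) = 248 - 4 = 244$)
$-250945 + W{\left(G,336 \right)} = -250945 + 244 = -250701$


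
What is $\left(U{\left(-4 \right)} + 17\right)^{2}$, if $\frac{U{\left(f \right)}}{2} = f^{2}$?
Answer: $2401$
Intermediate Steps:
$U{\left(f \right)} = 2 f^{2}$
$\left(U{\left(-4 \right)} + 17\right)^{2} = \left(2 \left(-4\right)^{2} + 17\right)^{2} = \left(2 \cdot 16 + 17\right)^{2} = \left(32 + 17\right)^{2} = 49^{2} = 2401$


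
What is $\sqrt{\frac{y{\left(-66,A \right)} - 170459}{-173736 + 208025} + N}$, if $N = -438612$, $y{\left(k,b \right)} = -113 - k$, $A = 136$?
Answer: $\frac{i \sqrt{515697554817086}}{34289} \approx 662.28 i$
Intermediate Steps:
$\sqrt{\frac{y{\left(-66,A \right)} - 170459}{-173736 + 208025} + N} = \sqrt{\frac{\left(-113 - -66\right) - 170459}{-173736 + 208025} - 438612} = \sqrt{\frac{\left(-113 + 66\right) - 170459}{34289} - 438612} = \sqrt{\left(-47 - 170459\right) \frac{1}{34289} - 438612} = \sqrt{\left(-170506\right) \frac{1}{34289} - 438612} = \sqrt{- \frac{170506}{34289} - 438612} = \sqrt{- \frac{15039737374}{34289}} = \frac{i \sqrt{515697554817086}}{34289}$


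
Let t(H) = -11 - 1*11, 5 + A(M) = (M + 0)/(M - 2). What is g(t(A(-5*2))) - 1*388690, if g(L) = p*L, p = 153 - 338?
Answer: -384620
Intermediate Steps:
p = -185
A(M) = -5 + M/(-2 + M) (A(M) = -5 + (M + 0)/(M - 2) = -5 + M/(-2 + M))
t(H) = -22 (t(H) = -11 - 11 = -22)
g(L) = -185*L
g(t(A(-5*2))) - 1*388690 = -185*(-22) - 1*388690 = 4070 - 388690 = -384620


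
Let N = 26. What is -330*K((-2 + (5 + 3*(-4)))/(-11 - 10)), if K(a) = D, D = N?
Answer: -8580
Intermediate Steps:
D = 26
K(a) = 26
-330*K((-2 + (5 + 3*(-4)))/(-11 - 10)) = -330*26 = -8580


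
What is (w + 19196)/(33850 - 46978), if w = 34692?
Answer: -6736/1641 ≈ -4.1048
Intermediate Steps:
(w + 19196)/(33850 - 46978) = (34692 + 19196)/(33850 - 46978) = 53888/(-13128) = 53888*(-1/13128) = -6736/1641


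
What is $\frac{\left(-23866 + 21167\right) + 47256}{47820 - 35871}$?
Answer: $\frac{44557}{11949} \approx 3.7289$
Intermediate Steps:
$\frac{\left(-23866 + 21167\right) + 47256}{47820 - 35871} = \frac{-2699 + 47256}{11949} = 44557 \cdot \frac{1}{11949} = \frac{44557}{11949}$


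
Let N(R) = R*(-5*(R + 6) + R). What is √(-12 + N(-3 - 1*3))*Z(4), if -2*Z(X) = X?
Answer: -4*√6 ≈ -9.7980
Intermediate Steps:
Z(X) = -X/2
N(R) = R*(-30 - 4*R) (N(R) = R*(-5*(6 + R) + R) = R*((-30 - 5*R) + R) = R*(-30 - 4*R))
√(-12 + N(-3 - 1*3))*Z(4) = √(-12 - 2*(-3 - 1*3)*(15 + 2*(-3 - 1*3)))*(-½*4) = √(-12 - 2*(-3 - 3)*(15 + 2*(-3 - 3)))*(-2) = √(-12 - 2*(-6)*(15 + 2*(-6)))*(-2) = √(-12 - 2*(-6)*(15 - 12))*(-2) = √(-12 - 2*(-6)*3)*(-2) = √(-12 + 36)*(-2) = √24*(-2) = (2*√6)*(-2) = -4*√6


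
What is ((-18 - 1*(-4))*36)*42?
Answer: -21168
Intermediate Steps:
((-18 - 1*(-4))*36)*42 = ((-18 + 4)*36)*42 = -14*36*42 = -504*42 = -21168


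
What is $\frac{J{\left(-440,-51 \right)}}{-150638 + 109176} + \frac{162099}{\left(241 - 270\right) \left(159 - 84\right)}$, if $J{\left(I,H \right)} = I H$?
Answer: $- \frac{1128292623}{15029975} \approx -75.069$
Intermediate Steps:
$J{\left(I,H \right)} = H I$
$\frac{J{\left(-440,-51 \right)}}{-150638 + 109176} + \frac{162099}{\left(241 - 270\right) \left(159 - 84\right)} = \frac{\left(-51\right) \left(-440\right)}{-150638 + 109176} + \frac{162099}{\left(241 - 270\right) \left(159 - 84\right)} = \frac{22440}{-41462} + \frac{162099}{\left(-29\right) \left(159 - 84\right)} = 22440 \left(- \frac{1}{41462}\right) + \frac{162099}{\left(-29\right) \left(159 - 84\right)} = - \frac{11220}{20731} + \frac{162099}{\left(-29\right) 75} = - \frac{11220}{20731} + \frac{162099}{-2175} = - \frac{11220}{20731} + 162099 \left(- \frac{1}{2175}\right) = - \frac{11220}{20731} - \frac{54033}{725} = - \frac{1128292623}{15029975}$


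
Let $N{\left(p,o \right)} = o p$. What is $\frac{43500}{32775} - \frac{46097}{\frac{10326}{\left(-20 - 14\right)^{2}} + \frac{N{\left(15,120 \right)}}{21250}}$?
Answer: $- \frac{291010847630}{56940663} \approx -5110.8$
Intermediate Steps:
$\frac{43500}{32775} - \frac{46097}{\frac{10326}{\left(-20 - 14\right)^{2}} + \frac{N{\left(15,120 \right)}}{21250}} = \frac{43500}{32775} - \frac{46097}{\frac{10326}{\left(-20 - 14\right)^{2}} + \frac{120 \cdot 15}{21250}} = 43500 \cdot \frac{1}{32775} - \frac{46097}{\frac{10326}{\left(-34\right)^{2}} + 1800 \cdot \frac{1}{21250}} = \frac{580}{437} - \frac{46097}{\frac{10326}{1156} + \frac{36}{425}} = \frac{580}{437} - \frac{46097}{10326 \cdot \frac{1}{1156} + \frac{36}{425}} = \frac{580}{437} - \frac{46097}{\frac{5163}{578} + \frac{36}{425}} = \frac{580}{437} - \frac{46097}{\frac{130299}{14450}} = \frac{580}{437} - \frac{666101650}{130299} = - \frac{291010847630}{56940663}$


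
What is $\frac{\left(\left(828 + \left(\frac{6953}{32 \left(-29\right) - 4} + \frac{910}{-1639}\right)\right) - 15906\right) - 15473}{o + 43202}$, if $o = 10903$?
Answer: $- \frac{9336072607}{16529596908} \approx -0.56481$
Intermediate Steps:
$\frac{\left(\left(828 + \left(\frac{6953}{32 \left(-29\right) - 4} + \frac{910}{-1639}\right)\right) - 15906\right) - 15473}{o + 43202} = \frac{\left(\left(828 + \left(\frac{6953}{32 \left(-29\right) - 4} + \frac{910}{-1639}\right)\right) - 15906\right) - 15473}{10903 + 43202} = \frac{\left(\left(828 + \left(\frac{6953}{-928 - 4} + 910 \left(- \frac{1}{1639}\right)\right)\right) - 15906\right) - 15473}{54105} = \left(\left(\left(828 + \left(\frac{6953}{-932} - \frac{910}{1639}\right)\right) - 15906\right) - 15473\right) \frac{1}{54105} = \left(\left(\left(828 + \left(6953 \left(- \frac{1}{932}\right) - \frac{910}{1639}\right)\right) - 15906\right) - 15473\right) \frac{1}{54105} = \left(\left(\left(828 - \frac{12244087}{1527548}\right) - 15906\right) - 15473\right) \frac{1}{54105} = \left(\left(\frac{1252565657}{1527548} - 15906\right) - 15473\right) \frac{1}{54105} = \left(- \frac{23044612831}{1527548} - 15473\right) \frac{1}{54105} = \left(- \frac{46680363035}{1527548}\right) \frac{1}{54105} = - \frac{9336072607}{16529596908}$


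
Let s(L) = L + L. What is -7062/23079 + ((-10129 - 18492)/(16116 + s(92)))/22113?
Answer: -121242916279/396125648100 ≈ -0.30607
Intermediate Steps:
s(L) = 2*L
-7062/23079 + ((-10129 - 18492)/(16116 + s(92)))/22113 = -7062/23079 + ((-10129 - 18492)/(16116 + 2*92))/22113 = -7062*1/23079 - 28621/(16116 + 184)*(1/22113) = -2354/7693 - 28621/16300*(1/22113) = -2354/7693 - 28621*1/16300*(1/22113) = -2354/7693 - 28621/16300*1/22113 = -2354/7693 - 28621/360441900 = -121242916279/396125648100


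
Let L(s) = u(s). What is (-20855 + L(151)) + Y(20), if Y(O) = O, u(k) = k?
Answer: -20684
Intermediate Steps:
L(s) = s
(-20855 + L(151)) + Y(20) = (-20855 + 151) + 20 = -20704 + 20 = -20684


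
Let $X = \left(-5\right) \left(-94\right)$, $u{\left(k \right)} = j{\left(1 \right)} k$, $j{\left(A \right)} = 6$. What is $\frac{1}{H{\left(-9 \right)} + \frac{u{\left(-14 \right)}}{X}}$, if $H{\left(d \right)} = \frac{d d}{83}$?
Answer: $\frac{19505}{15549} \approx 1.2544$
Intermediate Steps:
$H{\left(d \right)} = \frac{d^{2}}{83}$ ($H{\left(d \right)} = d^{2} \cdot \frac{1}{83} = \frac{d^{2}}{83}$)
$u{\left(k \right)} = 6 k$
$X = 470$
$\frac{1}{H{\left(-9 \right)} + \frac{u{\left(-14 \right)}}{X}} = \frac{1}{\frac{\left(-9\right)^{2}}{83} + \frac{6 \left(-14\right)}{470}} = \frac{1}{\frac{1}{83} \cdot 81 - \frac{42}{235}} = \frac{1}{\frac{81}{83} - \frac{42}{235}} = \frac{1}{\frac{15549}{19505}} = \frac{19505}{15549}$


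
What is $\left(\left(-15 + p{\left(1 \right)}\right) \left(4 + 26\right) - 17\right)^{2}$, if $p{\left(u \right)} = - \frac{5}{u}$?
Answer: $380689$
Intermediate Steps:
$\left(\left(-15 + p{\left(1 \right)}\right) \left(4 + 26\right) - 17\right)^{2} = \left(\left(-15 - \frac{5}{1}\right) \left(4 + 26\right) - 17\right)^{2} = \left(\left(-15 - 5\right) 30 - 17\right)^{2} = \left(\left(-20\right) 30 - 17\right)^{2} = \left(-600 - 17\right)^{2} = \left(-617\right)^{2} = 380689$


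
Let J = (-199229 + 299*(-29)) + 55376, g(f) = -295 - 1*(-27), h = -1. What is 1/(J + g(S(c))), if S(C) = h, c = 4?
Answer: -1/152792 ≈ -6.5448e-6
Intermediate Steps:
S(C) = -1
g(f) = -268 (g(f) = -295 + 27 = -268)
J = -152524 (J = (-199229 - 8671) + 55376 = -207900 + 55376 = -152524)
1/(J + g(S(c))) = 1/(-152524 - 268) = 1/(-152792) = -1/152792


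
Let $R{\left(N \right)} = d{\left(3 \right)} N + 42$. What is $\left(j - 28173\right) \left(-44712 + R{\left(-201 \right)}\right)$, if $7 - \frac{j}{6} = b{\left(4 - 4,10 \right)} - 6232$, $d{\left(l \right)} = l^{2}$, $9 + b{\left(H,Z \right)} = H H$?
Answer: $-432951885$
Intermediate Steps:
$b{\left(H,Z \right)} = -9 + H^{2}$ ($b{\left(H,Z \right)} = -9 + H H = -9 + H^{2}$)
$j = 37488$ ($j = 42 - 6 \left(\left(-9 + \left(4 - 4\right)^{2}\right) - 6232\right) = 42 - 6 \left(\left(-9 + 0^{2}\right) - 6232\right) = 42 - 6 \left(\left(-9 + 0\right) - 6232\right) = 42 - 6 \left(-9 - 6232\right) = 42 - -37446 = 42 + 37446 = 37488$)
$R{\left(N \right)} = 42 + 9 N$ ($R{\left(N \right)} = 3^{2} N + 42 = 9 N + 42 = 42 + 9 N$)
$\left(j - 28173\right) \left(-44712 + R{\left(-201 \right)}\right) = \left(37488 - 28173\right) \left(-44712 + \left(42 + 9 \left(-201\right)\right)\right) = 9315 \left(-44712 + \left(42 - 1809\right)\right) = 9315 \left(-44712 - 1767\right) = 9315 \left(-46479\right) = -432951885$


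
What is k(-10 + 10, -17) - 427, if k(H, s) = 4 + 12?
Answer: -411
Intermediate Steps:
k(H, s) = 16
k(-10 + 10, -17) - 427 = 16 - 427 = -411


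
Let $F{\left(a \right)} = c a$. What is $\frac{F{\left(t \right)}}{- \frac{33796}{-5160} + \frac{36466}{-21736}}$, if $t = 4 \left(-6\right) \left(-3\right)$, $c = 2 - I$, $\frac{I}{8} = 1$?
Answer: $- \frac{3028259520}{34151581} \approx -88.671$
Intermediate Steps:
$I = 8$ ($I = 8 \cdot 1 = 8$)
$c = -6$ ($c = 2 - 8 = -6$)
$t = 72$ ($t = \left(-24\right) \left(-3\right) = 72$)
$F{\left(a \right)} = - 6 a$
$\frac{F{\left(t \right)}}{- \frac{33796}{-5160} + \frac{36466}{-21736}} = \frac{\left(-6\right) 72}{- \frac{33796}{-5160} + \frac{36466}{-21736}} = - \frac{432}{\left(-33796\right) \left(- \frac{1}{5160}\right) + 36466 \left(- \frac{1}{21736}\right)} = - \frac{432}{\frac{8449}{1290} - \frac{18233}{10868}} = - \frac{432}{\frac{34151581}{7009860}} = \left(-432\right) \frac{7009860}{34151581} = - \frac{3028259520}{34151581}$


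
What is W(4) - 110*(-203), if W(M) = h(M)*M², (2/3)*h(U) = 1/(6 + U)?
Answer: 111662/5 ≈ 22332.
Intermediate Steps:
h(U) = 3/(2*(6 + U))
W(M) = 3*M²/(2*(6 + M)) (W(M) = (3/(2*(6 + M)))*M² = 3*M²/(2*(6 + M)))
W(4) - 110*(-203) = (3/2)*4²/(6 + 4) - 110*(-203) = (3/2)*16/10 + 22330 = (3/2)*16*(⅒) + 22330 = 12/5 + 22330 = 111662/5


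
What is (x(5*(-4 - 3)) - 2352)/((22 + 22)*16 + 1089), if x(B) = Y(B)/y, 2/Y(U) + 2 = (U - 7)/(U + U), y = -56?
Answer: -460987/351428 ≈ -1.3118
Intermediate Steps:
Y(U) = 2/(-2 + (-7 + U)/(2*U)) (Y(U) = 2/(-2 + (U - 7)/(U + U)) = 2/(-2 + (-7 + U)/((2*U))) = 2/(-2 + (-7 + U)*(1/(2*U))) = 2/(-2 + (-7 + U)/(2*U)))
x(B) = B/(14*(7 + 3*B)) (x(B) = -4*B/(7 + 3*B)/(-56) = -4*B/(7 + 3*B)*(-1/56) = B/(14*(7 + 3*B)))
(x(5*(-4 - 3)) - 2352)/((22 + 22)*16 + 1089) = ((5*(-4 - 3))/(14*(7 + 3*(5*(-4 - 3)))) - 2352)/((22 + 22)*16 + 1089) = ((5*(-7))/(14*(7 + 3*(5*(-7)))) - 2352)/(44*16 + 1089) = ((1/14)*(-35)/(7 + 3*(-35)) - 2352)/(704 + 1089) = ((1/14)*(-35)/(7 - 105) - 2352)/1793 = ((1/14)*(-35)/(-98) - 2352)*(1/1793) = ((1/14)*(-35)*(-1/98) - 2352)*(1/1793) = (5/196 - 2352)*(1/1793) = -460987/196*1/1793 = -460987/351428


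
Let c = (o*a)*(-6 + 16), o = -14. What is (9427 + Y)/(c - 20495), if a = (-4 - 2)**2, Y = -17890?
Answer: 8463/25535 ≈ 0.33143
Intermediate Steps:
a = 36 (a = (-6)**2 = 36)
c = -5040 (c = (-14*36)*(-6 + 16) = -504*10 = -5040)
(9427 + Y)/(c - 20495) = (9427 - 17890)/(-5040 - 20495) = -8463/(-25535) = -8463*(-1/25535) = 8463/25535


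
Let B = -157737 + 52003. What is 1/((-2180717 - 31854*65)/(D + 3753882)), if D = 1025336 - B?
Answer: -4884952/4251227 ≈ -1.1491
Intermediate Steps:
B = -105734
D = 1131070 (D = 1025336 - 1*(-105734) = 1025336 + 105734 = 1131070)
1/((-2180717 - 31854*65)/(D + 3753882)) = 1/((-2180717 - 31854*65)/(1131070 + 3753882)) = 1/((-2180717 - 2070510)/4884952) = 1/(-4251227*1/4884952) = 1/(-4251227/4884952) = -4884952/4251227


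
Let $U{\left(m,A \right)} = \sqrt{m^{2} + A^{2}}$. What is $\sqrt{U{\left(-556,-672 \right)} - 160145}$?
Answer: $\sqrt{-160145 + 4 \sqrt{47545}} \approx 399.09 i$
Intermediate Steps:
$U{\left(m,A \right)} = \sqrt{A^{2} + m^{2}}$
$\sqrt{U{\left(-556,-672 \right)} - 160145} = \sqrt{\sqrt{\left(-672\right)^{2} + \left(-556\right)^{2}} - 160145} = \sqrt{\sqrt{451584 + 309136} - 160145} = \sqrt{\sqrt{760720} - 160145} = \sqrt{4 \sqrt{47545} - 160145} = \sqrt{-160145 + 4 \sqrt{47545}}$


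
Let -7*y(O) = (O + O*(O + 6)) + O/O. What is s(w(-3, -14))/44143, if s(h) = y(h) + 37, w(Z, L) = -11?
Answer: 214/309001 ≈ 0.00069255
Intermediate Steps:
y(O) = -1/7 - O/7 - O*(6 + O)/7 (y(O) = -((O + O*(O + 6)) + O/O)/7 = -((O + O*(6 + O)) + 1)/7 = -(1 + O + O*(6 + O))/7 = -1/7 - O/7 - O*(6 + O)/7)
s(h) = 258/7 - h - h**2/7 (s(h) = (-1/7 - h - h**2/7) + 37 = 258/7 - h - h**2/7)
s(w(-3, -14))/44143 = (258/7 - 1*(-11) - 1/7*(-11)**2)/44143 = (258/7 + 11 - 1/7*121)*(1/44143) = (258/7 + 11 - 121/7)*(1/44143) = (214/7)*(1/44143) = 214/309001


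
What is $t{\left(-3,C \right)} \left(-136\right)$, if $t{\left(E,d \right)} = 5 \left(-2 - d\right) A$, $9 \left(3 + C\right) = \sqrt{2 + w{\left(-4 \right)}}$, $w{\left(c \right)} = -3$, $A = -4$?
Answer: $2720 - \frac{2720 i}{9} \approx 2720.0 - 302.22 i$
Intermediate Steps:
$C = -3 + \frac{i}{9}$ ($C = -3 + \frac{\sqrt{2 - 3}}{9} = -3 + \frac{\sqrt{-1}}{9} = -3 + \frac{i}{9} \approx -3.0 + 0.11111 i$)
$t{\left(E,d \right)} = 40 + 20 d$ ($t{\left(E,d \right)} = 5 \left(-2 - d\right) \left(-4\right) = \left(-10 - 5 d\right) \left(-4\right) = 40 + 20 d$)
$t{\left(-3,C \right)} \left(-136\right) = \left(40 + 20 \left(-3 + \frac{i}{9}\right)\right) \left(-136\right) = \left(40 - \left(60 - \frac{20 i}{9}\right)\right) \left(-136\right) = \left(-20 + \frac{20 i}{9}\right) \left(-136\right) = 2720 - \frac{2720 i}{9}$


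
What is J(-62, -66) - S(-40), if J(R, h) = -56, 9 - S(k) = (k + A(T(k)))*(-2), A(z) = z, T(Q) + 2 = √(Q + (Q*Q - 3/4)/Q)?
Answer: 19 - I*√127970/20 ≈ 19.0 - 17.886*I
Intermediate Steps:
T(Q) = -2 + √(Q + (-¾ + Q²)/Q) (T(Q) = -2 + √(Q + (Q*Q - 3/4)/Q) = -2 + √(Q + (Q² - 3*¼)/Q) = -2 + √(Q + (Q² - ¾)/Q) = -2 + √(Q + (-¾ + Q²)/Q))
S(k) = 5 + √(-3/k + 8*k) + 2*k (S(k) = 9 - (k + (-2 + √(-3/k + 8*k)/2))*(-2) = 9 - (-2 + k + √(-3/k + 8*k)/2)*(-2) = 9 - (4 - √(-3/k + 8*k) - 2*k) = 9 + (-4 + √(-3/k + 8*k) + 2*k) = 5 + √(-3/k + 8*k) + 2*k)
J(-62, -66) - S(-40) = -56 - (5 + √(-3/(-40) + 8*(-40)) + 2*(-40)) = -56 - (5 + √(-3*(-1/40) - 320) - 80) = -56 - (5 + √(3/40 - 320) - 80) = -56 - (5 + √(-12797/40) - 80) = -56 - (5 + I*√127970/20 - 80) = -56 - (-75 + I*√127970/20) = -56 + (75 - I*√127970/20) = 19 - I*√127970/20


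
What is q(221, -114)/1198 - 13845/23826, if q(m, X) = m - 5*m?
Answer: -6274749/4757258 ≈ -1.3190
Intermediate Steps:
q(m, X) = -4*m
q(221, -114)/1198 - 13845/23826 = -4*221/1198 - 13845/23826 = -884*1/1198 - 13845*1/23826 = -442/599 - 4615/7942 = -6274749/4757258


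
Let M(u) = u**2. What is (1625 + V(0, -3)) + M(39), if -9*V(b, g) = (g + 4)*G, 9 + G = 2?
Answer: 28321/9 ≈ 3146.8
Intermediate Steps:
G = -7 (G = -9 + 2 = -7)
V(b, g) = 28/9 + 7*g/9 (V(b, g) = -(g + 4)*(-7)/9 = -(4 + g)*(-7)/9 = -(-28 - 7*g)/9 = 28/9 + 7*g/9)
(1625 + V(0, -3)) + M(39) = (1625 + (28/9 + (7/9)*(-3))) + 39**2 = (1625 + (28/9 - 7/3)) + 1521 = (1625 + 7/9) + 1521 = 14632/9 + 1521 = 28321/9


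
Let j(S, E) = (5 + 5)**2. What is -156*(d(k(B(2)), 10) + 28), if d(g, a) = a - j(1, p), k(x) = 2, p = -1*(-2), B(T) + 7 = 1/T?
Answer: 9672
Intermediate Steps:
B(T) = -7 + 1/T
p = 2
j(S, E) = 100 (j(S, E) = 10**2 = 100)
d(g, a) = -100 + a (d(g, a) = a - 1*100 = a - 100 = -100 + a)
-156*(d(k(B(2)), 10) + 28) = -156*((-100 + 10) + 28) = -156*(-90 + 28) = -156*(-62) = 9672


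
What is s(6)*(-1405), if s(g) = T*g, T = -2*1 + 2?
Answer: 0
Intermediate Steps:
T = 0 (T = -2 + 2 = 0)
s(g) = 0 (s(g) = 0*g = 0)
s(6)*(-1405) = 0*(-1405) = 0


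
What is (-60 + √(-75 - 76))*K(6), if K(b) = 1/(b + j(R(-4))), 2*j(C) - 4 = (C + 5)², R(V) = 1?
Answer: -30/13 + I*√151/26 ≈ -2.3077 + 0.47262*I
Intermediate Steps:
j(C) = 2 + (5 + C)²/2 (j(C) = 2 + (C + 5)²/2 = 2 + (5 + C)²/2)
K(b) = 1/(20 + b) (K(b) = 1/(b + (2 + (5 + 1)²/2)) = 1/(b + (2 + (½)*6²)) = 1/(b + (2 + (½)*36)) = 1/(b + (2 + 18)) = 1/(b + 20) = 1/(20 + b))
(-60 + √(-75 - 76))*K(6) = (-60 + √(-75 - 76))/(20 + 6) = (-60 + √(-151))/26 = (-60 + I*√151)*(1/26) = -30/13 + I*√151/26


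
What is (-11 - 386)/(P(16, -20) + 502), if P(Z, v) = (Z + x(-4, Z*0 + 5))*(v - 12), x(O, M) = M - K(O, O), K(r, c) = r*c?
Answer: -397/342 ≈ -1.1608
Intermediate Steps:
K(r, c) = c*r
x(O, M) = M - O**2 (x(O, M) = M - O*O = M - O**2)
P(Z, v) = (-12 + v)*(-11 + Z) (P(Z, v) = (Z + ((Z*0 + 5) - 1*(-4)**2))*(v - 12) = (Z + ((0 + 5) - 1*16))*(-12 + v) = (Z + (5 - 16))*(-12 + v) = (Z - 11)*(-12 + v) = (-11 + Z)*(-12 + v) = (-12 + v)*(-11 + Z))
(-11 - 386)/(P(16, -20) + 502) = (-11 - 386)/((132 - 12*16 - 11*(-20) + 16*(-20)) + 502) = -397/((132 - 192 + 220 - 320) + 502) = -397/(-160 + 502) = -397/342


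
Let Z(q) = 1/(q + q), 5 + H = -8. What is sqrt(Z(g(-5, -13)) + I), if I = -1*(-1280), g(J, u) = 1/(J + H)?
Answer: sqrt(1271) ≈ 35.651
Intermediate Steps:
H = -13 (H = -5 - 8 = -13)
g(J, u) = 1/(-13 + J) (g(J, u) = 1/(J - 13) = 1/(-13 + J))
I = 1280
Z(q) = 1/(2*q)
sqrt(Z(g(-5, -13)) + I) = sqrt(1/(2*(1/(-13 - 5))) + 1280) = sqrt(1/(2*(1/(-18))) + 1280) = sqrt(1/(2*(-1/18)) + 1280) = sqrt((1/2)*(-18) + 1280) = sqrt(-9 + 1280) = sqrt(1271)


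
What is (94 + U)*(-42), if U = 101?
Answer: -8190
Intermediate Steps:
(94 + U)*(-42) = (94 + 101)*(-42) = 195*(-42) = -8190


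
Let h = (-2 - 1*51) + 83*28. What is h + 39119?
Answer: 41390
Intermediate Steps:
h = 2271 (h = (-2 - 51) + 2324 = -53 + 2324 = 2271)
h + 39119 = 2271 + 39119 = 41390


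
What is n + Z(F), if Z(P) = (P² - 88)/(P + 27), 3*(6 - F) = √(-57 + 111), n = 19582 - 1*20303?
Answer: -260811/361 - 442*√6/1083 ≈ -723.47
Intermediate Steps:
n = -721 (n = 19582 - 20303 = -721)
F = 6 - √6 (F = 6 - √(-57 + 111)/3 = 6 - √6 ≈ 3.5505)
Z(P) = (-88 + P²)/(27 + P)
n + Z(F) = -721 + (-88 + (6 - √6)²)/(27 + (6 - √6)) = -721 + (-88 + (6 - √6)²)/(33 - √6)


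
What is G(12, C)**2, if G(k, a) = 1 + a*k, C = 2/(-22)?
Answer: 1/121 ≈ 0.0082645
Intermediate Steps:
C = -1/11 (C = 2*(-1/22) = -1/11 ≈ -0.090909)
G(12, C)**2 = (1 - 1/11*12)**2 = (1 - 12/11)**2 = (-1/11)**2 = 1/121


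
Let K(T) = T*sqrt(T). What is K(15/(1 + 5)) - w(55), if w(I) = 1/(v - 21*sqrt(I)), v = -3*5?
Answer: -1/1602 + 5*sqrt(10)/4 + 7*sqrt(55)/8010 ≈ 3.9587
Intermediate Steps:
v = -15
w(I) = 1/(-15 - 21*sqrt(I))
K(T) = T**(3/2)
K(15/(1 + 5)) - w(55) = (15/(1 + 5))**(3/2) - (-1)/(15 + 21*sqrt(55)) = (15/6)**(3/2) + 1/(15 + 21*sqrt(55)) = ((1/6)*15)**(3/2) + 1/(15 + 21*sqrt(55)) = (5/2)**(3/2) + 1/(15 + 21*sqrt(55)) = 5*sqrt(10)/4 + 1/(15 + 21*sqrt(55)) = 1/(15 + 21*sqrt(55)) + 5*sqrt(10)/4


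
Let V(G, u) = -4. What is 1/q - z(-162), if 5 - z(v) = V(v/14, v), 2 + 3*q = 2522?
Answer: -7559/840 ≈ -8.9988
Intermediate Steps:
q = 840 (q = -⅔ + (⅓)*2522 = -⅔ + 2522/3 = 840)
z(v) = 9 (z(v) = 5 - 1*(-4) = 5 + 4 = 9)
1/q - z(-162) = 1/840 - 1*9 = 1/840 - 9 = -7559/840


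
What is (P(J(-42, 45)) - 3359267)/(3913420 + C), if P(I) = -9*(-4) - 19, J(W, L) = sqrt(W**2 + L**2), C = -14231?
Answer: -3359250/3899189 ≈ -0.86153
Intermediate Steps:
J(W, L) = sqrt(L**2 + W**2)
P(I) = 17 (P(I) = 36 - 19 = 17)
(P(J(-42, 45)) - 3359267)/(3913420 + C) = (17 - 3359267)/(3913420 - 14231) = -3359250/3899189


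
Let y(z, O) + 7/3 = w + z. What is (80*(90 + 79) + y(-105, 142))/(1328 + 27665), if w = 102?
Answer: 40544/86979 ≈ 0.46614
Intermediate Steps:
y(z, O) = 299/3 + z (y(z, O) = -7/3 + (102 + z) = 299/3 + z)
(80*(90 + 79) + y(-105, 142))/(1328 + 27665) = (80*(90 + 79) + (299/3 - 105))/(1328 + 27665) = (80*169 - 16/3)/28993 = (13520 - 16/3)*(1/28993) = (40544/3)*(1/28993) = 40544/86979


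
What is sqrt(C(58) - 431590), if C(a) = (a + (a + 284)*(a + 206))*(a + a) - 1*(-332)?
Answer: 3*sqrt(1116542) ≈ 3170.0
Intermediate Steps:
C(a) = 332 + 2*a*(a + (206 + a)*(284 + a)) (C(a) = (a + (284 + a)*(206 + a))*(2*a) + 332 = (a + (206 + a)*(284 + a))*(2*a) + 332 = 2*a*(a + (206 + a)*(284 + a)) + 332 = 332 + 2*a*(a + (206 + a)*(284 + a)))
sqrt(C(58) - 431590) = sqrt((332 + 2*58**3 + 982*58**2 + 117008*58) - 431590) = sqrt((332 + 2*195112 + 982*3364 + 6786464) - 431590) = sqrt((332 + 390224 + 3303448 + 6786464) - 431590) = sqrt(10480468 - 431590) = sqrt(10048878) = 3*sqrt(1116542)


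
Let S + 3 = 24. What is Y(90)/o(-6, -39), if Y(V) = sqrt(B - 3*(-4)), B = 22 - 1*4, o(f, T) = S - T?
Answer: sqrt(30)/60 ≈ 0.091287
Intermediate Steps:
S = 21 (S = -3 + 24 = 21)
o(f, T) = 21 - T
B = 18 (B = 22 - 4 = 18)
Y(V) = sqrt(30) (Y(V) = sqrt(18 - 3*(-4)) = sqrt(18 + 12) = sqrt(30))
Y(90)/o(-6, -39) = sqrt(30)/(21 - 1*(-39)) = sqrt(30)/(21 + 39) = sqrt(30)/60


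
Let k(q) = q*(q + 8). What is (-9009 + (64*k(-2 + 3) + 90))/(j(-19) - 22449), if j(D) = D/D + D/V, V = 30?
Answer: 250290/673459 ≈ 0.37165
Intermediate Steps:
k(q) = q*(8 + q)
j(D) = 1 + D/30 (j(D) = D/D + D/30 = 1 + D*(1/30) = 1 + D/30)
(-9009 + (64*k(-2 + 3) + 90))/(j(-19) - 22449) = (-9009 + (64*((-2 + 3)*(8 + (-2 + 3))) + 90))/((1 + (1/30)*(-19)) - 22449) = (-9009 + (64*(1*(8 + 1)) + 90))/((1 - 19/30) - 22449) = (-9009 + (64*(1*9) + 90))/(11/30 - 22449) = (-9009 + (64*9 + 90))/(-673459/30) = (-9009 + (576 + 90))*(-30/673459) = (-9009 + 666)*(-30/673459) = -8343*(-30/673459) = 250290/673459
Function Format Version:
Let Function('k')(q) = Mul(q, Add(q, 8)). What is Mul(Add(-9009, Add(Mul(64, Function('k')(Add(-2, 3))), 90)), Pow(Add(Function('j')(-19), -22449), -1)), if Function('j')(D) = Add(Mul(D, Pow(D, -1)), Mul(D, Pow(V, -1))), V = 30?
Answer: Rational(250290, 673459) ≈ 0.37165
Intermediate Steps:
Function('k')(q) = Mul(q, Add(8, q))
Function('j')(D) = Add(1, Mul(Rational(1, 30), D)) (Function('j')(D) = Add(Mul(D, Pow(D, -1)), Mul(D, Pow(30, -1))) = Add(1, Mul(D, Rational(1, 30))) = Add(1, Mul(Rational(1, 30), D)))
Mul(Add(-9009, Add(Mul(64, Function('k')(Add(-2, 3))), 90)), Pow(Add(Function('j')(-19), -22449), -1)) = Mul(Add(-9009, Add(Mul(64, Mul(Add(-2, 3), Add(8, Add(-2, 3)))), 90)), Pow(Add(Add(1, Mul(Rational(1, 30), -19)), -22449), -1)) = Mul(Add(-9009, Add(Mul(64, Mul(1, Add(8, 1))), 90)), Pow(Add(Add(1, Rational(-19, 30)), -22449), -1)) = Mul(Add(-9009, Add(Mul(64, Mul(1, 9)), 90)), Pow(Add(Rational(11, 30), -22449), -1)) = Mul(Add(-9009, Add(Mul(64, 9), 90)), Pow(Rational(-673459, 30), -1)) = Mul(Add(-9009, Add(576, 90)), Rational(-30, 673459)) = Mul(Add(-9009, 666), Rational(-30, 673459)) = Mul(-8343, Rational(-30, 673459)) = Rational(250290, 673459)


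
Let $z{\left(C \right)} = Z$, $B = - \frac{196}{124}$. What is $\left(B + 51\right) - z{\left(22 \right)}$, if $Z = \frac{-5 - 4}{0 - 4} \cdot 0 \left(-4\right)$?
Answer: $\frac{1532}{31} \approx 49.419$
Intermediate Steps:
$B = - \frac{49}{31}$ ($B = \left(-196\right) \frac{1}{124} = - \frac{49}{31} \approx -1.5806$)
$Z = 0$ ($Z = - \frac{9}{-4} \cdot 0 \left(-4\right) = \left(-9\right) \left(- \frac{1}{4}\right) 0 \left(-4\right) = \frac{9}{4} \cdot 0 \left(-4\right) = 0 \left(-4\right) = 0$)
$z{\left(C \right)} = 0$
$\left(B + 51\right) - z{\left(22 \right)} = \left(- \frac{49}{31} + 51\right) - 0 = \frac{1532}{31} + 0 = \frac{1532}{31}$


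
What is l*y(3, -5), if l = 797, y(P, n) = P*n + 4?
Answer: -8767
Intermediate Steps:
y(P, n) = 4 + P*n
l*y(3, -5) = 797*(4 + 3*(-5)) = 797*(4 - 15) = 797*(-11) = -8767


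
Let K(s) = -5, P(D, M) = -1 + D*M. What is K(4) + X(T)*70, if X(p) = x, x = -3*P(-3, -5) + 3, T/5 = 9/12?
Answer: -2735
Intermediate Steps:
T = 15/4 (T = 5*(9/12) = 5*(9*(1/12)) = 5*(¾) = 15/4 ≈ 3.7500)
x = -39 (x = -3*(-1 - 3*(-5)) + 3 = -3*(-1 + 15) + 3 = -3*14 + 3 = -42 + 3 = -39)
X(p) = -39
K(4) + X(T)*70 = -5 - 39*70 = -5 - 2730 = -2735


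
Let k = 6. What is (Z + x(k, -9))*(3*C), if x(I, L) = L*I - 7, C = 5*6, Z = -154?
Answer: -19350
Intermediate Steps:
C = 30
x(I, L) = -7 + I*L (x(I, L) = I*L - 7 = -7 + I*L)
(Z + x(k, -9))*(3*C) = (-154 + (-7 + 6*(-9)))*(3*30) = (-154 + (-7 - 54))*90 = (-154 - 61)*90 = -215*90 = -19350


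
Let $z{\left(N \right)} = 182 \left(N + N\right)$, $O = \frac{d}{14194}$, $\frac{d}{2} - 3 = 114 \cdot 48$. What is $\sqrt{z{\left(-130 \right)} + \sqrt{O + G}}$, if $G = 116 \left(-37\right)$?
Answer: $\frac{\sqrt{-2383385793880 + 7097 i \sqrt{216138063353}}}{7097} \approx 0.15057 + 217.53 i$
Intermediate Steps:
$d = 10950$ ($d = 6 + 2 \cdot 114 \cdot 48 = 6 + 2 \cdot 5472 = 6 + 10944 = 10950$)
$O = \frac{5475}{7097}$ ($O = \frac{10950}{14194} = 10950 \cdot \frac{1}{14194} = \frac{5475}{7097} \approx 0.77145$)
$G = -4292$
$z{\left(N \right)} = 364 N$ ($z{\left(N \right)} = 182 \cdot 2 N = 364 N$)
$\sqrt{z{\left(-130 \right)} + \sqrt{O + G}} = \sqrt{364 \left(-130\right) + \sqrt{\frac{5475}{7097} - 4292}} = \sqrt{-47320 + \sqrt{- \frac{30454849}{7097}}} = \sqrt{-47320 + \frac{i \sqrt{216138063353}}{7097}}$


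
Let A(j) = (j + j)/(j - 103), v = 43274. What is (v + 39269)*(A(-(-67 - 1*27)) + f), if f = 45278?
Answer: 33620919502/9 ≈ 3.7357e+9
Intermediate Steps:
A(j) = 2*j/(-103 + j) (A(j) = (2*j)/(-103 + j) = 2*j/(-103 + j))
(v + 39269)*(A(-(-67 - 1*27)) + f) = (43274 + 39269)*(2*(-(-67 - 1*27))/(-103 - (-67 - 1*27)) + 45278) = 82543*(2*(-(-67 - 27))/(-103 - (-67 - 27)) + 45278) = 82543*(2*(-1*(-94))/(-103 - 1*(-94)) + 45278) = 82543*(2*94/(-103 + 94) + 45278) = 82543*(2*94/(-9) + 45278) = 82543*(2*94*(-⅑) + 45278) = 82543*(-188/9 + 45278) = 82543*(407314/9) = 33620919502/9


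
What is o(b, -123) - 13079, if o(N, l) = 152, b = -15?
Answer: -12927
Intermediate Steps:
o(b, -123) - 13079 = 152 - 13079 = -12927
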